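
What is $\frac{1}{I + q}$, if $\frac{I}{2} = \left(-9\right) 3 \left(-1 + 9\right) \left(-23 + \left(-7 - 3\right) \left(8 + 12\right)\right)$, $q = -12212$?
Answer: $\frac{1}{84124} \approx 1.1887 \cdot 10^{-5}$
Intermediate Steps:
$I = 96336$ ($I = 2 \left(-9\right) 3 \left(-1 + 9\right) \left(-23 + \left(-7 - 3\right) \left(8 + 12\right)\right) = 2 \left(- 27 \cdot 8 \left(-23 - 200\right)\right) = 2 \left(- 27 \cdot 8 \left(-223\right)\right) = 2 \left(\left(-27\right) \left(-1784\right)\right) = 2 \cdot 48168 = 96336$)
$\frac{1}{I + q} = \frac{1}{96336 - 12212} = \frac{1}{84124}$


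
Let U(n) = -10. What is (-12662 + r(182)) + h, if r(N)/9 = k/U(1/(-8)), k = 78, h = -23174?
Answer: -179531/5 ≈ -35906.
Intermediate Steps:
r(N) = -351/5 (r(N) = 9*(78/(-10)) = 9*(78*(-⅒)) = 9*(-39/5) = -351/5)
(-12662 + r(182)) + h = (-12662 - 351/5) - 23174 = -63661/5 - 23174 = -179531/5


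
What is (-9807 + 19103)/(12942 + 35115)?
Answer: 112/579 ≈ 0.19344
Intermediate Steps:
(-9807 + 19103)/(12942 + 35115) = 9296/48057 = 9296*(1/48057) = 112/579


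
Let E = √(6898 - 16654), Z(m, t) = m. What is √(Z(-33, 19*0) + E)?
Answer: √(-33 + 6*I*√271) ≈ 5.964 + 8.2807*I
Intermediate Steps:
E = 6*I*√271 (E = √(-9756) = 6*I*√271 ≈ 98.772*I)
√(Z(-33, 19*0) + E) = √(-33 + 6*I*√271)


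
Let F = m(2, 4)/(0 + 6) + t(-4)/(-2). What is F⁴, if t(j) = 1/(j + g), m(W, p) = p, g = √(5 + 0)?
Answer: 10683241/18974736 + 44534*√5/395307 ≈ 0.81493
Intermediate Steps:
g = √5 ≈ 2.2361
t(j) = 1/(j + √5)
F = ⅔ - 1/(2*(-4 + √5)) (F = 4/(0 + 6) + 1/(-4 + √5*(-2)) = 4/6 - ½/(-4 + √5) = 4*(⅙) - 1/(2*(-4 + √5)) = ⅔ - 1/(2*(-4 + √5)) ≈ 0.95012)
F⁴ = (28/33 + √5/22)⁴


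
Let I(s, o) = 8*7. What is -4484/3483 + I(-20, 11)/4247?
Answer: -18848500/14792301 ≈ -1.2742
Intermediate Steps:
I(s, o) = 56
-4484/3483 + I(-20, 11)/4247 = -4484/3483 + 56/4247 = -18848500/14792301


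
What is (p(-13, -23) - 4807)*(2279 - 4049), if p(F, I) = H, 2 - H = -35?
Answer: 8442900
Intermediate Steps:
H = 37 (H = 2 - 1*(-35) = 2 + 35 = 37)
p(F, I) = 37
(p(-13, -23) - 4807)*(2279 - 4049) = (37 - 4807)*(2279 - 4049) = -4770*(-1770) = 8442900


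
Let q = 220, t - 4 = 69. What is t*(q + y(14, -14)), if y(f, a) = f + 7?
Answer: 17593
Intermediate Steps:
t = 73 (t = 4 + 69 = 73)
y(f, a) = 7 + f
t*(q + y(14, -14)) = 73*(220 + (7 + 14)) = 73*(220 + 21) = 73*241 = 17593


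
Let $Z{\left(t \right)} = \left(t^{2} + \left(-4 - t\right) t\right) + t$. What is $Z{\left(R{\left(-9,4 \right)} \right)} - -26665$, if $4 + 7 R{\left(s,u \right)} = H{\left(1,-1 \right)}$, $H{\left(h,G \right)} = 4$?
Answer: $26665$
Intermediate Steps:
$R{\left(s,u \right)} = 0$ ($R{\left(s,u \right)} = - \frac{4}{7} + \frac{1}{7} \cdot 4 = - \frac{4}{7} + \frac{4}{7} = 0$)
$Z{\left(t \right)} = t + t^{2} + t \left(-4 - t\right)$ ($Z{\left(t \right)} = \left(t^{2} + t \left(-4 - t\right)\right) + t = t + t^{2} + t \left(-4 - t\right)$)
$Z{\left(R{\left(-9,4 \right)} \right)} - -26665 = \left(-3\right) 0 - -26665 = 0 + 26665 = 26665$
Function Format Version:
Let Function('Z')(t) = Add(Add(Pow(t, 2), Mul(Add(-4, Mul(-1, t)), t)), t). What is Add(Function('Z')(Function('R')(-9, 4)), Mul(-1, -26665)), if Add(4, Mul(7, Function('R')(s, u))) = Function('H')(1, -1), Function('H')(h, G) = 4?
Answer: 26665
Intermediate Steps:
Function('R')(s, u) = 0 (Function('R')(s, u) = Add(Rational(-4, 7), Mul(Rational(1, 7), 4)) = Add(Rational(-4, 7), Rational(4, 7)) = 0)
Function('Z')(t) = Add(t, Pow(t, 2), Mul(t, Add(-4, Mul(-1, t)))) (Function('Z')(t) = Add(Add(Pow(t, 2), Mul(t, Add(-4, Mul(-1, t)))), t) = Add(t, Pow(t, 2), Mul(t, Add(-4, Mul(-1, t)))))
Add(Function('Z')(Function('R')(-9, 4)), Mul(-1, -26665)) = Add(Mul(-3, 0), Mul(-1, -26665)) = Add(0, 26665) = 26665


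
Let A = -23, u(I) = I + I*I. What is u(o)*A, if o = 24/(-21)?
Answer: -184/49 ≈ -3.7551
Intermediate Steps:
o = -8/7 (o = 24*(-1/21) = -8/7 ≈ -1.1429)
u(I) = I + I²
u(o)*A = -8*(1 - 8/7)/7*(-23) = -8/7*(-⅐)*(-23) = (8/49)*(-23) = -184/49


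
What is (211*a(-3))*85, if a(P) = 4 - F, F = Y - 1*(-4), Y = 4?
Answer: -71740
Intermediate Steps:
F = 8 (F = 4 - 1*(-4) = 4 + 4 = 8)
a(P) = -4 (a(P) = 4 - 1*8 = 4 - 8 = -4)
(211*a(-3))*85 = (211*(-4))*85 = -844*85 = -71740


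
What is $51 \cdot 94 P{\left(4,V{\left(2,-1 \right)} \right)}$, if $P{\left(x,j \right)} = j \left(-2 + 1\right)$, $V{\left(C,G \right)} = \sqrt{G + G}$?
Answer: $- 4794 i \sqrt{2} \approx - 6779.7 i$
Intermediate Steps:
$V{\left(C,G \right)} = \sqrt{2} \sqrt{G}$ ($V{\left(C,G \right)} = \sqrt{2 G} = \sqrt{2} \sqrt{G}$)
$P{\left(x,j \right)} = - j$ ($P{\left(x,j \right)} = j \left(-1\right) = - j$)
$51 \cdot 94 P{\left(4,V{\left(2,-1 \right)} \right)} = 51 \cdot 94 \left(- \sqrt{2} \sqrt{-1}\right) = 4794 \left(- \sqrt{2} i\right) = 4794 \left(- i \sqrt{2}\right) = - 4794 i \sqrt{2}$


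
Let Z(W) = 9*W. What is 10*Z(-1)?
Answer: -90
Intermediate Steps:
10*Z(-1) = 10*(9*(-1)) = 10*(-9) = -90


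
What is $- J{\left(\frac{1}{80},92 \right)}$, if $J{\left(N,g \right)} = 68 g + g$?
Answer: $-6348$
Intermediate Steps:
$J{\left(N,g \right)} = 69 g$
$- J{\left(\frac{1}{80},92 \right)} = - 69 \cdot 92 = \left(-1\right) 6348 = -6348$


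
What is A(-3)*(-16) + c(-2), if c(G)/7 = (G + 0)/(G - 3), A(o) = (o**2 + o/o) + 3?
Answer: -1026/5 ≈ -205.20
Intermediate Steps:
A(o) = 4 + o**2 (A(o) = (o**2 + 1) + 3 = (1 + o**2) + 3 = 4 + o**2)
c(G) = 7*G/(-3 + G) (c(G) = 7*((G + 0)/(G - 3)) = 7*(G/(-3 + G)) = 7*G/(-3 + G))
A(-3)*(-16) + c(-2) = (4 + (-3)**2)*(-16) + 7*(-2)/(-3 - 2) = (4 + 9)*(-16) + 7*(-2)/(-5) = 13*(-16) + 7*(-2)*(-1/5) = -208 + 14/5 = -1026/5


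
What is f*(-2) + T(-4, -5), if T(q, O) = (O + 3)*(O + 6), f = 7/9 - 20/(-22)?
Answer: -532/99 ≈ -5.3737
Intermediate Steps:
f = 167/99 (f = 7*(⅑) - 20*(-1/22) = 7/9 + 10/11 = 167/99 ≈ 1.6869)
T(q, O) = (3 + O)*(6 + O)
f*(-2) + T(-4, -5) = (167/99)*(-2) + (18 + (-5)² + 9*(-5)) = -334/99 + (18 + 25 - 45) = -334/99 - 2 = -532/99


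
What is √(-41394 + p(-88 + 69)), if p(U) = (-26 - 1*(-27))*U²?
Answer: I*√41033 ≈ 202.57*I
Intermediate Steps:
p(U) = U² (p(U) = (-26 + 27)*U² = 1*U² = U²)
√(-41394 + p(-88 + 69)) = √(-41394 + (-88 + 69)²) = √(-41394 + (-19)²) = √(-41394 + 361) = √(-41033) = I*√41033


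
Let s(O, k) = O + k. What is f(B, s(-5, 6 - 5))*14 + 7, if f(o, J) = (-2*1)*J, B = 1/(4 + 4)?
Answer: 119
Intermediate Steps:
B = 1/8 ≈ 0.12500
f(o, J) = -2*J
f(B, s(-5, 6 - 5))*14 + 7 = -2*(-5 + (6 - 5))*14 + 7 = -2*(-5 + 1)*14 + 7 = -2*(-4)*14 + 7 = 8*14 + 7 = 112 + 7 = 119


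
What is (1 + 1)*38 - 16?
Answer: 60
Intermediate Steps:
(1 + 1)*38 - 16 = 2*38 - 16 = 76 - 16 = 60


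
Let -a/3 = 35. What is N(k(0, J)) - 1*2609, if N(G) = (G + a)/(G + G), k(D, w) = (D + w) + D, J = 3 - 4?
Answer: -2556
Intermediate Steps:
a = -105 (a = -3*35 = -105)
J = -1
k(D, w) = w + 2*D
N(G) = (-105 + G)/(2*G) (N(G) = (G - 105)/(G + G) = (-105 + G)/((2*G)) = (-105 + G)*(1/(2*G)) = (-105 + G)/(2*G))
N(k(0, J)) - 1*2609 = (-105 + (-1 + 2*0))/(2*(-1 + 2*0)) - 1*2609 = (-105 + (-1 + 0))/(2*(-1 + 0)) - 2609 = (½)*(-105 - 1)/(-1) - 2609 = (½)*(-1)*(-106) - 2609 = 53 - 2609 = -2556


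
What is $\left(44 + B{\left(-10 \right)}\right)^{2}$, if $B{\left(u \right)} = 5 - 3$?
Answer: $2116$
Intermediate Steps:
$B{\left(u \right)} = 2$ ($B{\left(u \right)} = 5 - 3 = 2$)
$\left(44 + B{\left(-10 \right)}\right)^{2} = \left(44 + 2\right)^{2} = 46^{2} = 2116$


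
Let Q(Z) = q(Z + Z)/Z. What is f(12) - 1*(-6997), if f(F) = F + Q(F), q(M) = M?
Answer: 7011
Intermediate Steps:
Q(Z) = 2 (Q(Z) = (Z + Z)/Z = (2*Z)/Z = 2)
f(F) = 2 + F (f(F) = F + 2 = 2 + F)
f(12) - 1*(-6997) = (2 + 12) - 1*(-6997) = 14 + 6997 = 7011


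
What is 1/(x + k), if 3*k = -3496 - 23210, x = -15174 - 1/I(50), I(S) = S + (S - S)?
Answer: -50/1203801 ≈ -4.1535e-5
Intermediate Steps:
I(S) = S (I(S) = S + 0 = S)
x = -758701/50 (x = -15174 - 1/50 = -758701/50 ≈ -15174.)
k = -8902 (k = (-3496 - 23210)/3 = (⅓)*(-26706) = -8902)
1/(x + k) = 1/(-758701/50 - 8902) = 1/(-1203801/50) = -50/1203801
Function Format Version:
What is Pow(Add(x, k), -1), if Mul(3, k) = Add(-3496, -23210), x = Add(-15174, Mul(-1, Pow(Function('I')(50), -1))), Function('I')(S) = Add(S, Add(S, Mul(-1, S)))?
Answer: Rational(-50, 1203801) ≈ -4.1535e-5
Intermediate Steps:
Function('I')(S) = S (Function('I')(S) = Add(S, 0) = S)
x = Rational(-758701, 50) (x = Add(-15174, Mul(-1, Pow(50, -1))) = Add(-15174, Mul(-1, Rational(1, 50))) = Add(-15174, Rational(-1, 50)) = Rational(-758701, 50) ≈ -15174.)
k = -8902 (k = Mul(Rational(1, 3), Add(-3496, -23210)) = Mul(Rational(1, 3), -26706) = -8902)
Pow(Add(x, k), -1) = Pow(Add(Rational(-758701, 50), -8902), -1) = Pow(Rational(-1203801, 50), -1) = Rational(-50, 1203801)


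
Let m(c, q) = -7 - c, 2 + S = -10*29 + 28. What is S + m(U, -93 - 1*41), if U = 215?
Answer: -486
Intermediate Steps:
S = -264 (S = -2 + (-10*29 + 28) = -2 + (-290 + 28) = -2 - 262 = -264)
S + m(U, -93 - 1*41) = -264 + (-7 - 1*215) = -264 + (-7 - 215) = -264 - 222 = -486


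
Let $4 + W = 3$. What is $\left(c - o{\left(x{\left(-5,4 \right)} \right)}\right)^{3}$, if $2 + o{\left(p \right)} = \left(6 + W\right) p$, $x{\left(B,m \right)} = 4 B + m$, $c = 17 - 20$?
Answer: $493039$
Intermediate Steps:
$W = -1$ ($W = -4 + 3 = -1$)
$c = -3$ ($c = 17 - 20 = -3$)
$x{\left(B,m \right)} = m + 4 B$
$o{\left(p \right)} = -2 + 5 p$ ($o{\left(p \right)} = -2 + \left(6 - 1\right) p = -2 + 5 p$)
$\left(c - o{\left(x{\left(-5,4 \right)} \right)}\right)^{3} = \left(-3 - \left(-2 + 5 \left(4 + 4 \left(-5\right)\right)\right)\right)^{3} = \left(-3 - \left(-2 + 5 \left(4 - 20\right)\right)\right)^{3} = \left(-3 - \left(-2 + 5 \left(-16\right)\right)\right)^{3} = \left(-3 - \left(-2 - 80\right)\right)^{3} = \left(-3 - -82\right)^{3} = \left(-3 + 82\right)^{3} = 79^{3} = 493039$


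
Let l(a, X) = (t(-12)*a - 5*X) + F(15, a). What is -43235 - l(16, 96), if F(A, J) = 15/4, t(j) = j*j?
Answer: -180251/4 ≈ -45063.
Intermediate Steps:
t(j) = j²
F(A, J) = 15/4 (F(A, J) = 15*(¼) = 15/4)
l(a, X) = 15/4 - 5*X + 144*a (l(a, X) = ((-12)²*a - 5*X) + 15/4 = (144*a - 5*X) + 15/4 = (-5*X + 144*a) + 15/4 = 15/4 - 5*X + 144*a)
-43235 - l(16, 96) = -43235 - (15/4 - 5*96 + 144*16) = -43235 - (15/4 - 480 + 2304) = -43235 - 1*7311/4 = -43235 - 7311/4 = -180251/4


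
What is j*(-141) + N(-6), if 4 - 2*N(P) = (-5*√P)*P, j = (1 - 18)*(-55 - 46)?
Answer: -242095 - 15*I*√6 ≈ -2.421e+5 - 36.742*I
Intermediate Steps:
j = 1717 (j = -17*(-101) = 1717)
N(P) = 2 + 5*P^(3/2)/2 (N(P) = 2 - (-5*√P)*P/2 = 2 - (-5)*P^(3/2)/2 = 2 + 5*P^(3/2)/2)
j*(-141) + N(-6) = 1717*(-141) + (2 + 5*(-6)^(3/2)/2) = -242097 + (2 + 5*(-6*I*√6)/2) = -242097 + (2 - 15*I*√6) = -242095 - 15*I*√6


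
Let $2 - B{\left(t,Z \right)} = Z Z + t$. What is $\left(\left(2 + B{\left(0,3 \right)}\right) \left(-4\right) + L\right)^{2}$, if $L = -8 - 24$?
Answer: $144$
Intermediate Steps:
$L = -32$ ($L = -8 - 24 = -32$)
$B{\left(t,Z \right)} = 2 - t - Z^{2}$ ($B{\left(t,Z \right)} = 2 - \left(Z Z + t\right) = 2 - \left(Z^{2} + t\right) = 2 - \left(t + Z^{2}\right) = 2 - t - Z^{2}$)
$\left(\left(2 + B{\left(0,3 \right)}\right) \left(-4\right) + L\right)^{2} = \left(\left(2 - 7\right) \left(-4\right) - 32\right)^{2} = \left(\left(-5\right) \left(-4\right) - 32\right)^{2} = \left(20 - 32\right)^{2} = \left(-12\right)^{2} = 144$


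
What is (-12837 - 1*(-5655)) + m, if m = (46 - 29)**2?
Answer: -6893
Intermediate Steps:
m = 289 (m = 17**2 = 289)
(-12837 - 1*(-5655)) + m = (-12837 - 1*(-5655)) + 289 = (-12837 + 5655) + 289 = -7182 + 289 = -6893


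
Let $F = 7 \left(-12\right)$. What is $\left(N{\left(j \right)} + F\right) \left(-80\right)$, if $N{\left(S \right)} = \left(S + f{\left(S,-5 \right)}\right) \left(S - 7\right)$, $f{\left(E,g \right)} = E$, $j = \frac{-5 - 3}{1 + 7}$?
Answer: $5440$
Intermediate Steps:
$j = -1$ ($j = - \frac{8}{8} = \left(-8\right) \frac{1}{8} = -1$)
$F = -84$
$N{\left(S \right)} = 2 S \left(-7 + S\right)$ ($N{\left(S \right)} = \left(S + S\right) \left(S - 7\right) = 2 S \left(-7 + S\right)$)
$\left(N{\left(j \right)} + F\right) \left(-80\right) = \left(2 \left(-1\right) \left(-7 - 1\right) - 84\right) \left(-80\right) = \left(2 \left(-1\right) \left(-8\right) - 84\right) \left(-80\right) = \left(16 - 84\right) \left(-80\right) = \left(-68\right) \left(-80\right) = 5440$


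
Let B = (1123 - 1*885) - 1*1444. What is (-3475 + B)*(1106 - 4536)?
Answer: 16055830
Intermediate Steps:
B = -1206 (B = (1123 - 885) - 1444 = 238 - 1444 = -1206)
(-3475 + B)*(1106 - 4536) = (-3475 - 1206)*(1106 - 4536) = -4681*(-3430) = 16055830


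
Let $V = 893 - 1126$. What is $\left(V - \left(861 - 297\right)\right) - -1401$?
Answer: $604$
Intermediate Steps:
$V = -233$ ($V = 893 - 1126 = -233$)
$\left(V - \left(861 - 297\right)\right) - -1401 = \left(-233 - \left(861 - 297\right)\right) - -1401 = \left(-233 - \left(861 - 297\right)\right) + 1401 = \left(-233 - 564\right) + 1401 = -797 + 1401 = 604$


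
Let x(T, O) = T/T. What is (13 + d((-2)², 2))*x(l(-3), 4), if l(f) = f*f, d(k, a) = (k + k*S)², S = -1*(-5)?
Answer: 589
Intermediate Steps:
S = 5
d(k, a) = 36*k² (d(k, a) = (k + k*5)² = (k + 5*k)² = (6*k)² = 36*k²)
l(f) = f²
x(T, O) = 1
(13 + d((-2)², 2))*x(l(-3), 4) = (13 + 36*((-2)²)²)*1 = (13 + 36*4²)*1 = (13 + 36*16)*1 = (13 + 576)*1 = 589*1 = 589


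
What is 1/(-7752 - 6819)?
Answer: -1/14571 ≈ -6.8630e-5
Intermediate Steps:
1/(-7752 - 6819) = 1/(-14571) = -1/14571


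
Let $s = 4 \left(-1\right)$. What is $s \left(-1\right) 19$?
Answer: $76$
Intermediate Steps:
$s = -4$
$s \left(-1\right) 19 = \left(-4\right) \left(-1\right) 19 = 4 \cdot 19 = 76$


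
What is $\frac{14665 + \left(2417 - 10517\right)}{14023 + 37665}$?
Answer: $\frac{505}{3976} \approx 0.12701$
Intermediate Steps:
$\frac{14665 + \left(2417 - 10517\right)}{14023 + 37665} = \frac{14665 + \left(2417 - 10517\right)}{51688} = \left(14665 - 8100\right) \frac{1}{51688} = 6565 \cdot \frac{1}{51688} = \frac{505}{3976}$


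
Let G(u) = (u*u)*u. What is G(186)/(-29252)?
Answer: -1608714/7313 ≈ -219.98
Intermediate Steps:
G(u) = u³ (G(u) = u²*u = u³)
G(186)/(-29252) = 186³/(-29252) = 6434856*(-1/29252) = -1608714/7313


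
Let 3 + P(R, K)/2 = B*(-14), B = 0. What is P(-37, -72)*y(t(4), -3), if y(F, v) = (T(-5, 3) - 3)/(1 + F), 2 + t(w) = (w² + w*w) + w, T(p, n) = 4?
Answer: -6/35 ≈ -0.17143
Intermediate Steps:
P(R, K) = -6 (P(R, K) = -6 + 2*(0*(-14)) = -6 + 2*0 = -6 + 0 = -6)
t(w) = -2 + w + 2*w² (t(w) = -2 + ((w² + w*w) + w) = -2 + ((w² + w²) + w) = -2 + (2*w² + w) = -2 + (w + 2*w²) = -2 + w + 2*w²)
y(F, v) = 1/(1 + F) (y(F, v) = (4 - 3)/(1 + F) = 1/(1 + F))
P(-37, -72)*y(t(4), -3) = -6/(1 + (-2 + 4 + 2*4²)) = -6/(1 + (-2 + 4 + 2*16)) = -6/(1 + (-2 + 4 + 32)) = -6/(1 + 34) = -6/35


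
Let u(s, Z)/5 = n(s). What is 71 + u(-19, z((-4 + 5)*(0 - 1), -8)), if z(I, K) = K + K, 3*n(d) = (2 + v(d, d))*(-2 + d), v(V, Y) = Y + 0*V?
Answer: 666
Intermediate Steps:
v(V, Y) = Y (v(V, Y) = Y + 0 = Y)
n(d) = (-2 + d)*(2 + d)/3 (n(d) = ((2 + d)*(-2 + d))/3 = ((-2 + d)*(2 + d))/3 = (-2 + d)*(2 + d)/3)
z(I, K) = 2*K
u(s, Z) = -20/3 + 5*s**2/3 (u(s, Z) = 5*(-4/3 + s**2/3) = -20/3 + 5*s**2/3)
71 + u(-19, z((-4 + 5)*(0 - 1), -8)) = 71 + (-20/3 + (5/3)*(-19)**2) = 71 + (-20/3 + (5/3)*361) = 71 + (-20/3 + 1805/3) = 71 + 595 = 666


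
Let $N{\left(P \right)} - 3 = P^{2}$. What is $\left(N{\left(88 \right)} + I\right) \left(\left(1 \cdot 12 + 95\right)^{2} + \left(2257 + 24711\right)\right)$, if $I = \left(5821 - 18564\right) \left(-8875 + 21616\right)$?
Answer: $-6237031298272$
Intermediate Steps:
$I = -162358563$ ($I = \left(-12743\right) 12741 = -162358563$)
$N{\left(P \right)} = 3 + P^{2}$
$\left(N{\left(88 \right)} + I\right) \left(\left(1 \cdot 12 + 95\right)^{2} + \left(2257 + 24711\right)\right) = \left(\left(3 + 88^{2}\right) - 162358563\right) \left(\left(1 \cdot 12 + 95\right)^{2} + \left(2257 + 24711\right)\right) = \left(\left(3 + 7744\right) - 162358563\right) \left(\left(12 + 95\right)^{2} + 26968\right) = \left(7747 - 162358563\right) \left(107^{2} + 26968\right) = - 162350816 \left(11449 + 26968\right) = \left(-162350816\right) 38417 = -6237031298272$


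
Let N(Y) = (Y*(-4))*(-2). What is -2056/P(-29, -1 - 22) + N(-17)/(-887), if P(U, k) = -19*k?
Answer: -1764240/387619 ≈ -4.5515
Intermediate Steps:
N(Y) = 8*Y (N(Y) = -4*Y*(-2) = 8*Y)
-2056/P(-29, -1 - 22) + N(-17)/(-887) = -2056*(-1/(19*(-1 - 22))) + (8*(-17))/(-887) = -2056/((-19*(-23))) - 136*(-1/887) = -2056/437 + 136/887 = -1764240/387619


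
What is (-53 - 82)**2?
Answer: 18225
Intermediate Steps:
(-53 - 82)**2 = (-135)**2 = 18225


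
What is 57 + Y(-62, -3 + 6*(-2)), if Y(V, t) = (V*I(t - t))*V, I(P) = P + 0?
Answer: 57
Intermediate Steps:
I(P) = P
Y(V, t) = 0 (Y(V, t) = (V*(t - t))*V = (V*0)*V = 0*V = 0)
57 + Y(-62, -3 + 6*(-2)) = 57 + 0 = 57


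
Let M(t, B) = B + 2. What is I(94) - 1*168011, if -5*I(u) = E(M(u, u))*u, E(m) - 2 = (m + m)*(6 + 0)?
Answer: -948531/5 ≈ -1.8971e+5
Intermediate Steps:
M(t, B) = 2 + B
E(m) = 2 + 12*m (E(m) = 2 + (m + m)*(6 + 0) = 2 + (2*m)*6 = 2 + 12*m)
I(u) = -u*(26 + 12*u)/5 (I(u) = -(2 + 12*(2 + u))*u/5 = -(2 + (24 + 12*u))*u/5 = -(26 + 12*u)*u/5 = -u*(26 + 12*u)/5)
I(94) - 1*168011 = -2/5*94*(13 + 6*94) - 1*168011 = -2/5*94*(13 + 564) - 168011 = -2/5*94*577 - 168011 = -108476/5 - 168011 = -948531/5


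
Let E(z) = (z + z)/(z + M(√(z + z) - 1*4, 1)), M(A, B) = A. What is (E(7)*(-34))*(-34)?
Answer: -48552/5 + 16184*√14/5 ≈ 2400.6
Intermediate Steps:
E(z) = 2*z/(-4 + z + √2*√z) (E(z) = (z + z)/(z + (√(z + z) - 1*4)) = (2*z)/(z + (√(2*z) - 4)) = (2*z)/(z + (√2*√z - 4)) = (2*z)/(z + (-4 + √2*√z)) = (2*z)/(-4 + z + √2*√z) = 2*z/(-4 + z + √2*√z))
(E(7)*(-34))*(-34) = ((2*7/(-4 + 7 + √2*√7))*(-34))*(-34) = ((2*7/(-4 + 7 + √14))*(-34))*(-34) = ((2*7/(3 + √14))*(-34))*(-34) = ((14/(3 + √14))*(-34))*(-34) = -476/(3 + √14)*(-34) = 16184/(3 + √14)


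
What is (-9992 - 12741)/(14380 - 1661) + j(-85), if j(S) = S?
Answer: -1103848/12719 ≈ -86.787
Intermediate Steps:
(-9992 - 12741)/(14380 - 1661) + j(-85) = (-9992 - 12741)/(14380 - 1661) - 85 = -22733/12719 - 85 = -1103848/12719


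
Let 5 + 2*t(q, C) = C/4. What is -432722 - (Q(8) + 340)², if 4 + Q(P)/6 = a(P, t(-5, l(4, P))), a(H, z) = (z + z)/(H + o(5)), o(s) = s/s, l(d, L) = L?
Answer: -531318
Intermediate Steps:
o(s) = 1
t(q, C) = -5/2 + C/8 (t(q, C) = -5/2 + (C/4)/2 = -5/2 + C/8)
a(H, z) = 2*z/(1 + H) (a(H, z) = (z + z)/(H + 1) = (2*z)/(1 + H) = 2*z/(1 + H))
Q(P) = -24 + 12*(-5/2 + P/8)/(1 + P) (Q(P) = -24 + 6*(2*(-5/2 + P/8)/(1 + P)) = -24 + 12*(-5/2 + P/8)/(1 + P))
-432722 - (Q(8) + 340)² = -432722 - (9*(-12 - 5*8)/(2*(1 + 8)) + 340)² = -432722 - ((9/2)*(-12 - 40)/9 + 340)² = -432722 - ((9/2)*(⅑)*(-52) + 340)² = -432722 - (-26 + 340)² = -432722 - 1*314² = -432722 - 1*98596 = -432722 - 98596 = -531318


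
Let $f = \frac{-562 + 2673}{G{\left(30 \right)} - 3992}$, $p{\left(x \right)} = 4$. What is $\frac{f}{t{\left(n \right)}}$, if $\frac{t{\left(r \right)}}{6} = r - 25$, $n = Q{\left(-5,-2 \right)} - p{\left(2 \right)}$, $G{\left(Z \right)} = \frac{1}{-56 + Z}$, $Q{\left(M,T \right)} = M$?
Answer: $\frac{27443}{10586886} \approx 0.0025922$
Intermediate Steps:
$n = -9$ ($n = -5 - 4 = -9$)
$f = - \frac{54886}{103793}$ ($f = \frac{-562 + 2673}{\frac{1}{-56 + 30} - 3992} = \frac{2111}{\frac{1}{-26} - 3992} = \frac{2111}{- \frac{1}{26} - 3992} = \frac{2111}{- \frac{103793}{26}} = 2111 \left(- \frac{26}{103793}\right) = - \frac{54886}{103793} \approx -0.5288$)
$t{\left(r \right)} = -150 + 6 r$ ($t{\left(r \right)} = 6 \left(r - 25\right) = 6 \left(-25 + r\right) = -150 + 6 r$)
$\frac{f}{t{\left(n \right)}} = - \frac{54886}{103793 \left(-150 + 6 \left(-9\right)\right)} = - \frac{54886}{103793 \left(-150 - 54\right)} = - \frac{54886}{103793 \left(-204\right)} = \left(- \frac{54886}{103793}\right) \left(- \frac{1}{204}\right) = \frac{27443}{10586886}$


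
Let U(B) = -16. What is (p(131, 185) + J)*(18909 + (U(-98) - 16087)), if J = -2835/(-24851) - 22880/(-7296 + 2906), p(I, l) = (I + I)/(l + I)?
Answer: 14885175266199/861857531 ≈ 17271.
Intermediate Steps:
p(I, l) = 2*I/(I + l) (p(I, l) = (2*I)/(I + l) = 2*I/(I + l))
J = 58103653/10909589 (J = -2835*(-1/24851) - 22880/(-4390) = 2835/24851 - 22880*(-1/4390) = 2835/24851 + 2288/439 = 58103653/10909589 ≈ 5.3259)
(p(131, 185) + J)*(18909 + (U(-98) - 16087)) = (2*131/(131 + 185) + 58103653/10909589)*(18909 + (-16 - 16087)) = (2*131/316 + 58103653/10909589)*(18909 - 16103) = (2*131*(1/316) + 58103653/10909589)*2806 = (131/158 + 58103653/10909589)*2806 = (10609533333/1723715062)*2806 = 14885175266199/861857531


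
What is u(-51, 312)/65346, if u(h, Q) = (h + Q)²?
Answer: 22707/21782 ≈ 1.0425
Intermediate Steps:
u(h, Q) = (Q + h)²
u(-51, 312)/65346 = (312 - 51)²/65346 = 261²*(1/65346) = 68121*(1/65346) = 22707/21782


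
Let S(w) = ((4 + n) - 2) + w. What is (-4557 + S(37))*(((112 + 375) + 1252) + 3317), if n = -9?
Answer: -22888512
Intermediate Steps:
S(w) = -7 + w (S(w) = ((4 - 9) - 2) + w = (-5 - 2) + w = -7 + w)
(-4557 + S(37))*(((112 + 375) + 1252) + 3317) = (-4557 + (-7 + 37))*(((112 + 375) + 1252) + 3317) = (-4557 + 30)*((487 + 1252) + 3317) = -4527*(1739 + 3317) = -4527*5056 = -22888512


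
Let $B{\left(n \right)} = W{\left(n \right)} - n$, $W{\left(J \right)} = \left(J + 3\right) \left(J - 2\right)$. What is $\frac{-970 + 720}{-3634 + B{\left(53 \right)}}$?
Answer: $\frac{250}{831} \approx 0.30084$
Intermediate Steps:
$W{\left(J \right)} = \left(-2 + J\right) \left(3 + J\right)$ ($W{\left(J \right)} = \left(3 + J\right) \left(-2 + J\right) = \left(-2 + J\right) \left(3 + J\right)$)
$B{\left(n \right)} = -6 + n^{2}$ ($B{\left(n \right)} = \left(-6 + n + n^{2}\right) - n = -6 + n^{2}$)
$\frac{-970 + 720}{-3634 + B{\left(53 \right)}} = \frac{-970 + 720}{-3634 - \left(6 - 53^{2}\right)} = - \frac{250}{-3634 + \left(-6 + 2809\right)} = - \frac{250}{-3634 + 2803} = - \frac{250}{-831} = \left(-250\right) \left(- \frac{1}{831}\right) = \frac{250}{831}$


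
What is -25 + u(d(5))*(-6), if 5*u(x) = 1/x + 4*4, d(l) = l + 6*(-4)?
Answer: -4193/95 ≈ -44.137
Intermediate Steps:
d(l) = -24 + l (d(l) = l - 24 = -24 + l)
u(x) = 16/5 + 1/(5*x) (u(x) = (1/x + 4*4)/5 = (1/x + 16)/5 = (16 + 1/x)/5 = 16/5 + 1/(5*x))
-25 + u(d(5))*(-6) = -25 + ((1 + 16*(-24 + 5))/(5*(-24 + 5)))*(-6) = -25 + ((1/5)*(1 + 16*(-19))/(-19))*(-6) = -25 + ((1/5)*(-1/19)*(1 - 304))*(-6) = -25 + ((1/5)*(-1/19)*(-303))*(-6) = -25 + (303/95)*(-6) = -25 - 1818/95 = -4193/95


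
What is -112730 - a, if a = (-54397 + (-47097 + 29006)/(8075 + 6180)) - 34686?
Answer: -337069894/14255 ≈ -23646.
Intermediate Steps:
a = -1269896256/14255 (a = (-54397 - 18091/14255) - 34686 = -775447326/14255 - 34686 = -1269896256/14255 ≈ -89084.)
-112730 - a = -112730 - 1*(-1269896256/14255) = -112730 + 1269896256/14255 = -337069894/14255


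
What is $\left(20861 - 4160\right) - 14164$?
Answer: $2537$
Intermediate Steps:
$\left(20861 - 4160\right) - 14164 = 16701 - 14164 = 2537$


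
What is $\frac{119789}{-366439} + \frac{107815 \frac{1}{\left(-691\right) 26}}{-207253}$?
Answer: $- \frac{445995720078237}{1364438327415722} \approx -0.32687$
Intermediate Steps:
$\frac{119789}{-366439} + \frac{107815 \frac{1}{\left(-691\right) 26}}{-207253} = 119789 \left(- \frac{1}{366439}\right) + \frac{107815}{-17966} \left(- \frac{1}{207253}\right) = - \frac{119789}{366439} + 107815 \left(- \frac{1}{17966}\right) \left(- \frac{1}{207253}\right) = - \frac{119789}{366439} - - \frac{107815}{3723507398} = - \frac{119789}{366439} + \frac{107815}{3723507398} = - \frac{445995720078237}{1364438327415722}$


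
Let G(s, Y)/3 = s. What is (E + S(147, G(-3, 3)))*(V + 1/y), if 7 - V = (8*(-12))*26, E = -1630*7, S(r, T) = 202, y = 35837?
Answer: -1005357734496/35837 ≈ -2.8054e+7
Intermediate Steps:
G(s, Y) = 3*s
E = -11410
V = 2503 (V = 7 - 8*(-12)*26 = 7 - (-96)*26 = 7 - 1*(-2496) = 7 + 2496 = 2503)
(E + S(147, G(-3, 3)))*(V + 1/y) = (-11410 + 202)*(2503 + 1/35837) = -11208*(2503 + 1/35837) = -11208*89700012/35837 = -1005357734496/35837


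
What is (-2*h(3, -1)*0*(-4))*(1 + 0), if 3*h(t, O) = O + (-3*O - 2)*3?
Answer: 0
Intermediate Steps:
h(t, O) = -2 - 8*O/3 (h(t, O) = (O + (-3*O - 2)*3)/3 = (O + (-2 - 3*O)*3)/3 = (O + (-6 - 9*O))/3 = (-6 - 8*O)/3 = -2 - 8*O/3)
(-2*h(3, -1)*0*(-4))*(1 + 0) = (-2*(-2 - 8/3*(-1))*0*(-4))*(1 + 0) = -2*(-2 + 8/3)*0*(-4)*1 = -2*(⅔)*0*(-4)*1 = -0*(-4)*1 = -2*0*1 = 0*1 = 0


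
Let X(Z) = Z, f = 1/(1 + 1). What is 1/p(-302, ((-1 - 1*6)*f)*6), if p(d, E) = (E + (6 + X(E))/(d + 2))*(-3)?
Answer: 20/1257 ≈ 0.015911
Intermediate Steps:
f = 1/2 ≈ 0.50000
p(d, E) = -3*E - 3*(6 + E)/(2 + d) (p(d, E) = (E + (6 + E)/(d + 2))*(-3) = (E + (6 + E)/(2 + d))*(-3) = -3*E - 3*(6 + E)/(2 + d))
1/p(-302, ((-1 - 1*6)*f)*6) = 1/(3*(-6 - 3*(-1 - 1*6)*(1/2)*6 - 1*((-1 - 1*6)*(1/2))*6*(-302))/(2 - 302)) = 1/(3*(-6 - 3*(-1 - 6)*(1/2)*6 - 1*((-1 - 6)*(1/2))*6*(-302))/(-300)) = 1/(3*(-1/300)*(-6 - 3*(-7*1/2)*6 - 1*-7*1/2*6*(-302))) = 1/(3*(-1/300)*(-6 - (-21)*6/2 - 1*(-7/2*6)*(-302))) = 1/(3*(-1/300)*(-6 - 3*(-21) - 1*(-21)*(-302))) = 1/(3*(-1/300)*(-6 + 63 - 6342)) = 1/(3*(-1/300)*(-6285)) = 1/(1257/20) = 20/1257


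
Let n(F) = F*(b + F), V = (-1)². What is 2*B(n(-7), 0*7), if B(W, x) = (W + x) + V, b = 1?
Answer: 86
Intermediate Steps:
V = 1
n(F) = F*(1 + F)
B(W, x) = 1 + W + x (B(W, x) = (W + x) + 1 = 1 + W + x)
2*B(n(-7), 0*7) = 2*(1 - 7*(1 - 7) + 0*7) = 2*(1 - 7*(-6) + 0) = 2*(1 + 42 + 0) = 2*43 = 86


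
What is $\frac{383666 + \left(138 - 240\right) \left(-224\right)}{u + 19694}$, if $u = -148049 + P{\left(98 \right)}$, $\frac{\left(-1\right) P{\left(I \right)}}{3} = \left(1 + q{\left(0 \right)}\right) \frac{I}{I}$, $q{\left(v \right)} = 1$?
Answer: $- \frac{406514}{128361} \approx -3.167$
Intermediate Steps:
$P{\left(I \right)} = -6$ ($P{\left(I \right)} = - 3 \left(1 + 1\right) \frac{I}{I} = - 3 \cdot 2 \cdot 1 = \left(-3\right) 2 = -6$)
$u = -148055$ ($u = -148049 - 6 = -148055$)
$\frac{383666 + \left(138 - 240\right) \left(-224\right)}{u + 19694} = \frac{383666 + \left(138 - 240\right) \left(-224\right)}{-148055 + 19694} = \frac{383666 - -22848}{-128361} = \left(383666 + 22848\right) \left(- \frac{1}{128361}\right) = 406514 \left(- \frac{1}{128361}\right) = - \frac{406514}{128361}$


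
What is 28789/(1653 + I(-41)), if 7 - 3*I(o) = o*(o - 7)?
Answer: 86367/2998 ≈ 28.808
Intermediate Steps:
I(o) = 7/3 - o*(-7 + o)/3 (I(o) = 7/3 - o*(o - 7)/3 = 7/3 - o*(-7 + o)/3)
28789/(1653 + I(-41)) = 28789/(1653 + (7/3 - ⅓*(-41)² + (7/3)*(-41))) = 28789/(1653 + (7/3 - ⅓*1681 - 287/3)) = 28789/(1653 + (7/3 - 1681/3 - 287/3)) = 28789/(1653 - 1961/3) = 28789/(2998/3) = 28789*(3/2998) = 86367/2998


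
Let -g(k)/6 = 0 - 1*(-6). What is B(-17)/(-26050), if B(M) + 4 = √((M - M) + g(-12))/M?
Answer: 2/13025 + 3*I/221425 ≈ 0.00015355 + 1.3549e-5*I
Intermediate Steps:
g(k) = -36 (g(k) = -6*(0 - 1*(-6)) = -6*(0 + 6) = -6*6 = -36)
B(M) = -4 + 6*I/M (B(M) = -4 + √((M - M) - 36)/M = -4 + √(0 - 36)/M = -4 + √(-36)/M = -4 + (6*I)/M = -4 + 6*I/M)
B(-17)/(-26050) = (-4 + 6*I/(-17))/(-26050) = (-4 + 6*I*(-1/17))*(-1/26050) = (-4 - 6*I/17)*(-1/26050) = 2/13025 + 3*I/221425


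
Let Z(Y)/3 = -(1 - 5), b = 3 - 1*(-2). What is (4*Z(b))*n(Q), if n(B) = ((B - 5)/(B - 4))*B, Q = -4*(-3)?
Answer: 504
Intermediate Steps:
Q = 12
b = 5 (b = 3 + 2 = 5)
Z(Y) = 12 (Z(Y) = 3*(-(1 - 5)) = 3*(-1*(-4)) = 3*4 = 12)
n(B) = B*(-5 + B)/(-4 + B) (n(B) = ((-5 + B)/(-4 + B))*B = B*(-5 + B)/(-4 + B))
(4*Z(b))*n(Q) = (4*12)*(12*(-5 + 12)/(-4 + 12)) = 48*(12*7/8) = 48*(12*(⅛)*7) = 48*(21/2) = 504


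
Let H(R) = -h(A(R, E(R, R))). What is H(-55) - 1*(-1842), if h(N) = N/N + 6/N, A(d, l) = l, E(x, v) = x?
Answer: 101261/55 ≈ 1841.1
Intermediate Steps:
h(N) = 1 + 6/N
H(R) = -(6 + R)/R
H(-55) - 1*(-1842) = (-6 - 1*(-55))/(-55) - 1*(-1842) = -(-6 + 55)/55 + 1842 = -1/55*49 + 1842 = -49/55 + 1842 = 101261/55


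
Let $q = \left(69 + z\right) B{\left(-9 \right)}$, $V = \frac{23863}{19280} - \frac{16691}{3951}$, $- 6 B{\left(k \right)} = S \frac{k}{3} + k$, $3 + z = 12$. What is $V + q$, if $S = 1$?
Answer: $\frac{11655823913}{76175280} \approx 153.01$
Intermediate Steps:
$z = 9$ ($z = -3 + 12 = 9$)
$B{\left(k \right)} = - \frac{2 k}{9}$ ($B{\left(k \right)} = - \frac{1 \frac{k}{3} + k}{6} = - \frac{\frac{k}{3} + k}{6} = - \frac{\frac{4}{3} k}{6} = - \frac{2 k}{9}$)
$V = - \frac{227519767}{76175280}$ ($V = 23863 \cdot \frac{1}{19280} - \frac{16691}{3951} = \frac{23863}{19280} - \frac{16691}{3951} = - \frac{227519767}{76175280} \approx -2.9868$)
$q = 156$ ($q = \left(69 + 9\right) \left(\left(- \frac{2}{9}\right) \left(-9\right)\right) = 78 \cdot 2 = 156$)
$V + q = - \frac{227519767}{76175280} + 156 = \frac{11655823913}{76175280}$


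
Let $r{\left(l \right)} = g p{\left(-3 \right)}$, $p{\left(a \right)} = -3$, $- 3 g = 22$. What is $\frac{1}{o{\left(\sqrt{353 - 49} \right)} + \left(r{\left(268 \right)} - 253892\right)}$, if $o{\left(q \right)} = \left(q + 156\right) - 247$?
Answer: $- \frac{253961}{64496189217} - \frac{4 \sqrt{19}}{64496189217} \approx -3.9379 \cdot 10^{-6}$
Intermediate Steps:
$g = - \frac{22}{3}$ ($g = \left(- \frac{1}{3}\right) 22 = - \frac{22}{3} \approx -7.3333$)
$r{\left(l \right)} = 22$ ($r{\left(l \right)} = \left(- \frac{22}{3}\right) \left(-3\right) = 22$)
$o{\left(q \right)} = -91 + q$ ($o{\left(q \right)} = \left(156 + q\right) - 247 = -91 + q$)
$\frac{1}{o{\left(\sqrt{353 - 49} \right)} + \left(r{\left(268 \right)} - 253892\right)} = \frac{1}{\left(-91 + \sqrt{353 - 49}\right) + \left(22 - 253892\right)} = \frac{1}{\left(-91 + \sqrt{304}\right) - 253870} = \frac{1}{\left(-91 + 4 \sqrt{19}\right) - 253870} = \frac{1}{-253961 + 4 \sqrt{19}}$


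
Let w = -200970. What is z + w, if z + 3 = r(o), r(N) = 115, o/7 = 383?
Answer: -200858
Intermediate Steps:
o = 2681 (o = 7*383 = 2681)
z = 112 (z = -3 + 115 = 112)
z + w = 112 - 200970 = -200858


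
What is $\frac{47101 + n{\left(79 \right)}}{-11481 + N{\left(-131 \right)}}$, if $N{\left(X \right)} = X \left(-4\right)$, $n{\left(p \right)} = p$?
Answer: $- \frac{47180}{10957} \approx -4.3059$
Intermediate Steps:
$N{\left(X \right)} = - 4 X$
$\frac{47101 + n{\left(79 \right)}}{-11481 + N{\left(-131 \right)}} = \frac{47101 + 79}{-11481 - -524} = \frac{47180}{-11481 + 524} = \frac{47180}{-10957} = 47180 \left(- \frac{1}{10957}\right) = - \frac{47180}{10957}$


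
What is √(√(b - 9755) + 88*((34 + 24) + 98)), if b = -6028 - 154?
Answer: √(13728 + I*√15937) ≈ 117.17 + 0.5387*I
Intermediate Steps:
b = -6182
√(√(b - 9755) + 88*((34 + 24) + 98)) = √(√(-6182 - 9755) + 88*((34 + 24) + 98)) = √(√(-15937) + 88*(58 + 98)) = √(I*√15937 + 88*156) = √(I*√15937 + 13728) = √(13728 + I*√15937)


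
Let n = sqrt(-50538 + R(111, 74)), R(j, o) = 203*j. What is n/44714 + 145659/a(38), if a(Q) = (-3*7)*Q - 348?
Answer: -48553/382 + I*sqrt(28005)/44714 ≈ -127.1 + 0.0037426*I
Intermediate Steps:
n = I*sqrt(28005) (n = sqrt(-50538 + 203*111) = sqrt(-50538 + 22533) = sqrt(-28005) = I*sqrt(28005) ≈ 167.35*I)
a(Q) = -348 - 21*Q (a(Q) = -21*Q - 348 = -348 - 21*Q)
n/44714 + 145659/a(38) = (I*sqrt(28005))/44714 + 145659/(-348 - 21*38) = (I*sqrt(28005))*(1/44714) + 145659/(-348 - 798) = I*sqrt(28005)/44714 + 145659/(-1146) = I*sqrt(28005)/44714 + 145659*(-1/1146) = I*sqrt(28005)/44714 - 48553/382 = -48553/382 + I*sqrt(28005)/44714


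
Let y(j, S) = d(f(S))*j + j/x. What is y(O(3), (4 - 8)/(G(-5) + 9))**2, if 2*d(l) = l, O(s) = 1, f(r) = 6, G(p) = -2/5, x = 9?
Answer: 784/81 ≈ 9.6790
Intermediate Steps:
G(p) = -2/5 (G(p) = -2*1/5 = -2/5)
d(l) = l/2
y(j, S) = 28*j/9 (y(j, S) = ((1/2)*6)*j + j/9 = 3*j + j*(1/9) = 3*j + j/9 = 28*j/9)
y(O(3), (4 - 8)/(G(-5) + 9))**2 = ((28/9)*1)**2 = (28/9)**2 = 784/81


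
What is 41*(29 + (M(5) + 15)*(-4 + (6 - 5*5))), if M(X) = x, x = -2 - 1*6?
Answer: -5412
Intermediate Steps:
x = -8 (x = -2 - 6 = -8)
M(X) = -8
41*(29 + (M(5) + 15)*(-4 + (6 - 5*5))) = 41*(29 + (-8 + 15)*(-4 + (6 - 5*5))) = 41*(29 + 7*(-4 + (6 - 25))) = 41*(29 + 7*(-4 - 19)) = 41*(29 + 7*(-23)) = 41*(29 - 161) = 41*(-132) = -5412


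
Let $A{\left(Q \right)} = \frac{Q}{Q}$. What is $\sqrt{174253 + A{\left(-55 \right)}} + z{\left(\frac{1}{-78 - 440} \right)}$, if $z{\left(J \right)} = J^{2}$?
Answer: $\frac{1}{268324} + \sqrt{174254} \approx 417.44$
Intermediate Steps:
$A{\left(Q \right)} = 1$
$\sqrt{174253 + A{\left(-55 \right)}} + z{\left(\frac{1}{-78 - 440} \right)} = \sqrt{174253 + 1} + \left(\frac{1}{-78 - 440}\right)^{2} = \sqrt{174254} + \left(\frac{1}{-518}\right)^{2} = \sqrt{174254} + \left(- \frac{1}{518}\right)^{2} = \sqrt{174254} + \frac{1}{268324} = \frac{1}{268324} + \sqrt{174254}$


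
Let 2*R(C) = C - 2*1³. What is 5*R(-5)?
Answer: -35/2 ≈ -17.500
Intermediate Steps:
R(C) = -1 + C/2 (R(C) = (C - 2*1³)/2 = (C - 2*1)/2 = (C - 2)/2 = (-2 + C)/2 = -1 + C/2)
5*R(-5) = 5*(-1 + (½)*(-5)) = 5*(-1 - 5/2) = 5*(-7/2) = -35/2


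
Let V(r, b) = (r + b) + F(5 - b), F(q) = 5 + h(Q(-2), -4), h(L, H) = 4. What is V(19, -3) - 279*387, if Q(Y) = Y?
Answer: -107948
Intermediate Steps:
F(q) = 9 (F(q) = 5 + 4 = 9)
V(r, b) = 9 + b + r (V(r, b) = (r + b) + 9 = (b + r) + 9 = 9 + b + r)
V(19, -3) - 279*387 = (9 - 3 + 19) - 279*387 = 25 - 107973 = -107948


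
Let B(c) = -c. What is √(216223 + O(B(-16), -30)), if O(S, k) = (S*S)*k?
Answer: √208543 ≈ 456.67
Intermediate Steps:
O(S, k) = k*S² (O(S, k) = S²*k = k*S²)
√(216223 + O(B(-16), -30)) = √(216223 - 30*(-1*(-16))²) = √(216223 - 30*16²) = √(216223 - 30*256) = √(216223 - 7680) = √208543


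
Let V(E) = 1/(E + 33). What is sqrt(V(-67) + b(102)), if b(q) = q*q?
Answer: sqrt(12026990)/34 ≈ 102.00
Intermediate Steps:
b(q) = q**2
V(E) = 1/(33 + E)
sqrt(V(-67) + b(102)) = sqrt(1/(33 - 67) + 102**2) = sqrt(1/(-34) + 10404) = sqrt(-1/34 + 10404) = sqrt(353735/34) = sqrt(12026990)/34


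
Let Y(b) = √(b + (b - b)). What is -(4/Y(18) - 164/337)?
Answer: 164/337 - 2*√2/3 ≈ -0.45616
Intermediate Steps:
Y(b) = √b (Y(b) = √(b + 0) = √b)
-(4/Y(18) - 164/337) = -(4/(√18) - 164/337) = -(4/((3*√2)) - 164*1/337) = -(4*(√2/6) - 164/337) = -(2*√2/3 - 164/337) = -(-164/337 + 2*√2/3) = 164/337 - 2*√2/3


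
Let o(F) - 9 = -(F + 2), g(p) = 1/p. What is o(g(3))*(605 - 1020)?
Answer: -8300/3 ≈ -2766.7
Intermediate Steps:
o(F) = 7 - F (o(F) = 9 - (F + 2) = 9 - (2 + F) = 9 + (-2 - F) = 7 - F)
o(g(3))*(605 - 1020) = (7 - 1/3)*(605 - 1020) = (7 - 1*1/3)*(-415) = (7 - 1/3)*(-415) = (20/3)*(-415) = -8300/3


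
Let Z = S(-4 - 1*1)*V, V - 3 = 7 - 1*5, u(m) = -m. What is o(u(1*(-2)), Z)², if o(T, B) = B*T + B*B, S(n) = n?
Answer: 330625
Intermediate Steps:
V = 5 (V = 3 + (7 - 1*5) = 3 + (7 - 5) = 3 + 2 = 5)
Z = -25 (Z = (-4 - 1*1)*5 = (-4 - 1)*5 = -5*5 = -25)
o(T, B) = B² + B*T (o(T, B) = B*T + B² = B² + B*T)
o(u(1*(-2)), Z)² = (-25*(-25 - (-2)))² = (-25*(-25 - 1*(-2)))² = (-25*(-25 + 2))² = (-25*(-23))² = 575² = 330625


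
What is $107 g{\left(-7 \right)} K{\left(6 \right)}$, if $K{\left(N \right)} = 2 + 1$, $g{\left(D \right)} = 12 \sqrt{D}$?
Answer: $3852 i \sqrt{7} \approx 10191.0 i$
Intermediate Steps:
$K{\left(N \right)} = 3$
$107 g{\left(-7 \right)} K{\left(6 \right)} = 107 \cdot 12 \sqrt{-7} \cdot 3 = 107 \cdot 12 i \sqrt{7} \cdot 3 = 1284 i \sqrt{7} \cdot 3 = 3852 i \sqrt{7}$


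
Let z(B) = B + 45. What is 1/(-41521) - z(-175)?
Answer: 5397729/41521 ≈ 130.00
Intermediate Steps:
z(B) = 45 + B
1/(-41521) - z(-175) = 1/(-41521) - (45 - 175) = -1/41521 - 1*(-130) = -1/41521 + 130 = 5397729/41521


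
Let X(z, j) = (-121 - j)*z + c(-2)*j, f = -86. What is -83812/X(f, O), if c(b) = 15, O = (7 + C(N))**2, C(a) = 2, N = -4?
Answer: -83812/18587 ≈ -4.5092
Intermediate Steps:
O = 81 (O = (7 + 2)**2 = 9**2 = 81)
X(z, j) = 15*j + z*(-121 - j) (X(z, j) = (-121 - j)*z + 15*j = z*(-121 - j) + 15*j = 15*j + z*(-121 - j))
-83812/X(f, O) = -83812/(-121*(-86) + 15*81 - 1*81*(-86)) = -83812/(10406 + 1215 + 6966) = -83812/18587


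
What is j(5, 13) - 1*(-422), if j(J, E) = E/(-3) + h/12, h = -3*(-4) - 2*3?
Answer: 2509/6 ≈ 418.17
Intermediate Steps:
h = 6 (h = 12 - 6 = 6)
j(J, E) = 1/2 - E/3 (j(J, E) = E/(-3) + 6/12 = E*(-1/3) + 6*(1/12) = -E/3 + 1/2 = 1/2 - E/3)
j(5, 13) - 1*(-422) = (1/2 - 1/3*13) - 1*(-422) = (1/2 - 13/3) + 422 = -23/6 + 422 = 2509/6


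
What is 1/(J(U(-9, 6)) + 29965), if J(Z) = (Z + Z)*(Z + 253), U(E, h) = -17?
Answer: 1/21941 ≈ 4.5577e-5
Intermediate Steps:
J(Z) = 2*Z*(253 + Z) (J(Z) = (2*Z)*(253 + Z) = 2*Z*(253 + Z))
1/(J(U(-9, 6)) + 29965) = 1/(2*(-17)*(253 - 17) + 29965) = 1/(2*(-17)*236 + 29965) = 1/(-8024 + 29965) = 1/21941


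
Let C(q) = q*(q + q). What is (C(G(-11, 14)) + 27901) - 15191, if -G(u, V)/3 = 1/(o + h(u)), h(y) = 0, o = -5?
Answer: 317768/25 ≈ 12711.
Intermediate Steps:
G(u, V) = 3/5 (G(u, V) = -3/(-5 + 0) = -3/(-5) = -3*(-1/5) = 3/5)
C(q) = 2*q**2 (C(q) = q*(2*q) = 2*q**2)
(C(G(-11, 14)) + 27901) - 15191 = (2*(3/5)**2 + 27901) - 15191 = (2*(9/25) + 27901) - 15191 = (18/25 + 27901) - 15191 = 697543/25 - 15191 = 317768/25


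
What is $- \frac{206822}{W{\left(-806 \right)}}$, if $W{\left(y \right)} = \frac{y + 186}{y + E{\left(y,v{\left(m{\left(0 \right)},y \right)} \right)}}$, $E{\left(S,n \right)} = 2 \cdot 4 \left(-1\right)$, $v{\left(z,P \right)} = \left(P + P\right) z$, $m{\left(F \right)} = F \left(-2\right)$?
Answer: $- \frac{42088277}{155} \approx -2.7154 \cdot 10^{5}$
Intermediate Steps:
$m{\left(F \right)} = - 2 F$
$v{\left(z,P \right)} = 2 P z$
$E{\left(S,n \right)} = -8$ ($E{\left(S,n \right)} = 8 \left(-1\right) = -8$)
$W{\left(y \right)} = \frac{186 + y}{-8 + y}$ ($W{\left(y \right)} = \frac{y + 186}{y - 8} = \frac{186 + y}{-8 + y}$)
$- \frac{206822}{W{\left(-806 \right)}} = - \frac{206822}{\frac{1}{-8 - 806} \left(186 - 806\right)} = - \frac{206822}{\frac{1}{-814} \left(-620\right)} = - \frac{206822}{\left(- \frac{1}{814}\right) \left(-620\right)} = - \frac{206822}{\frac{310}{407}} = \left(-206822\right) \frac{407}{310} = - \frac{42088277}{155}$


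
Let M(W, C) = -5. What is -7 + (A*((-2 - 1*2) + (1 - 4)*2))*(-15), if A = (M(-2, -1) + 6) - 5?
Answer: -607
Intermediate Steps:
A = -4 (A = (-5 + 6) - 5 = 1 - 5 = -4)
-7 + (A*((-2 - 1*2) + (1 - 4)*2))*(-15) = -7 - 4*((-2 - 1*2) + (1 - 4)*2)*(-15) = -7 - 4*((-2 - 2) - 3*2)*(-15) = -7 - 4*(-4 - 6)*(-15) = -7 - 4*(-10)*(-15) = -7 + 40*(-15) = -7 - 600 = -607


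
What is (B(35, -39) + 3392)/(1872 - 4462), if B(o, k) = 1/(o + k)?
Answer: -13567/10360 ≈ -1.3096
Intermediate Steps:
B(o, k) = 1/(k + o)
(B(35, -39) + 3392)/(1872 - 4462) = (1/(-39 + 35) + 3392)/(1872 - 4462) = (1/(-4) + 3392)/(-2590) = (-1/4 + 3392)*(-1/2590) = (13567/4)*(-1/2590) = -13567/10360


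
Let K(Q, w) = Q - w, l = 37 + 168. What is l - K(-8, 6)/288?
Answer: 29527/144 ≈ 205.05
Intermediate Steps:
l = 205
l - K(-8, 6)/288 = 205 - (-8 - 1*6)/288 = 205 - (-8 - 6)/288 = 205 - (-14)/288 = 205 - 1*(-7/144) = 205 + 7/144 = 29527/144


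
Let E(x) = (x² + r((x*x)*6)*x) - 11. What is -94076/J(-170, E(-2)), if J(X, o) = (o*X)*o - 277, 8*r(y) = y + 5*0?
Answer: 94076/29007 ≈ 3.2432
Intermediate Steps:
r(y) = y/8 (r(y) = (y + 5*0)/8 = (y + 0)/8 = y/8)
E(x) = -11 + x² + 3*x³/4 (E(x) = (x² + (((x*x)*6)/8)*x) - 11 = (x² + ((x²*6)/8)*x) - 11 = (x² + ((6*x²)/8)*x) - 11 = (x² + (3*x²/4)*x) - 11 = (x² + 3*x³/4) - 11 = -11 + x² + 3*x³/4)
J(X, o) = -277 + X*o² (J(X, o) = (X*o)*o - 277 = X*o² - 277 = -277 + X*o²)
-94076/J(-170, E(-2)) = -94076/(-277 - 170*(-11 + (-2)² + (¾)*(-2)³)²) = -94076/(-277 - 170*(-11 + 4 + (¾)*(-8))²) = -94076/(-277 - 170*(-11 + 4 - 6)²) = -94076/(-277 - 170*(-13)²) = -94076/(-277 - 170*169) = -94076/(-277 - 28730) = -94076/(-29007) = -94076*(-1/29007) = 94076/29007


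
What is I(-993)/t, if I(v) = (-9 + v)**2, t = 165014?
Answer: 502002/82507 ≈ 6.0844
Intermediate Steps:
I(-993)/t = (-9 - 993)**2/165014 = (-1002)**2*(1/165014) = 1004004*(1/165014) = 502002/82507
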